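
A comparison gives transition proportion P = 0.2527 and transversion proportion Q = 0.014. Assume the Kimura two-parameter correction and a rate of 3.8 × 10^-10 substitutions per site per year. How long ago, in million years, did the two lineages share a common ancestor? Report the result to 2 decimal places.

Under the Kimura two-parameter model, d = −½ ln(1 − 2P − Q) − ¼ ln(1 − 2Q).
1 − 2P − Q = 0.4806, giving −½ ln(0.4806) = 0.366360.
1 − 2Q = 0.972, giving −¼ ln(0.972) = 0.007100.
d = 0.366360 + 0.007100 = 0.373460.
Under a molecular clock d = 2μt, so t = d/(2μ) = 0.373460 / (2 × 3.8 × 10^-10) = 491.39 million years.

491.39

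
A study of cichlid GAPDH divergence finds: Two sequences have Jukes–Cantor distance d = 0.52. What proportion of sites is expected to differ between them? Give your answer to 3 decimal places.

p = (3/4)(1 − e^(−4d/3)) = 0.75 × (1 − e^(-0.693333)) = 0.75 × (1 − 0.499907) = 0.375070.

0.375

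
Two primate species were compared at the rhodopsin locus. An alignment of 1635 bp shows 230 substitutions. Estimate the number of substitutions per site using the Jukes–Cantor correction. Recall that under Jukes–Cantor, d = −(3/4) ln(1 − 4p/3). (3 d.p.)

p = 230/1635 ≈ 0.140673.
d = −(3/4) ln(1 − 4p/3) = −0.75 ln(1 − 0.187564) = −0.75 ln(0.812436)
  = −0.75 × (-0.207718) = 0.155789 substitutions/site.

0.156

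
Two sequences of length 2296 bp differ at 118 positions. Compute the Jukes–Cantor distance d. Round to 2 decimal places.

p = 118/2296 ≈ 0.051394.
d = −(3/4) ln(1 − 4p/3) = −0.75 ln(1 − 0.068525) = −0.75 ln(0.931475)
  = −0.75 × (-0.070986) = 0.053240 substitutions/site.

0.05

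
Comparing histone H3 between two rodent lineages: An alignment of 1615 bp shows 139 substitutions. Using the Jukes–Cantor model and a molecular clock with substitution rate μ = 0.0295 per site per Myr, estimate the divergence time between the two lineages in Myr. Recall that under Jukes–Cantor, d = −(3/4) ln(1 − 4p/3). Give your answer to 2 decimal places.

p = 139/1615 ≈ 0.086068.
d = −(3/4) ln(1 − 4p/3) = −0.75 ln(1 − 0.114757) = −0.75 ln(0.885243)
  = −0.75 × (-0.121893) = 0.091420 substitutions/site.
Under a molecular clock d = 2μt, so t = d/(2μ) = 0.091420 / (2 × 0.0295) = 1.55 Myr.

1.55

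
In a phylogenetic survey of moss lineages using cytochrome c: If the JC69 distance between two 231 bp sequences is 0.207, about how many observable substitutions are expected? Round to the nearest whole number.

42

Invert JC69: p = (3/4)(1 − e^(−4d/3)) = 0.75 × (1 − e^(-0.276)) = 0.75 × (1 − 0.758813) = 0.180890.
Expected differing sites = pL ≈ 0.180890 × 231 = 41.78559 ≈ 42.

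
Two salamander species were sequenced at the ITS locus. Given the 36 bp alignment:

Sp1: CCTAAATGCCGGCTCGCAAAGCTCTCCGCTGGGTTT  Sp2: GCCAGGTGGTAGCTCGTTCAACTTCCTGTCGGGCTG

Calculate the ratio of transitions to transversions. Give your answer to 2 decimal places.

Transitions are A↔G and C↔T; transversions are all other mismatches.
Transitions: 13. Transversions: 5.
R = 13/5 = 2.60.

2.60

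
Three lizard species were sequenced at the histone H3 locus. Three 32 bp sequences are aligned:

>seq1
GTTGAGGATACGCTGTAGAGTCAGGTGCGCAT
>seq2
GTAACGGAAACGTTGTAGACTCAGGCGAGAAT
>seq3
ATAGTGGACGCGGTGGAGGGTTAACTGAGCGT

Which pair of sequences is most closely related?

seq1–seq2: 9/32 differ, p = 0.281, d = 0.353.
seq1–seq3: 13/32 differ, p = 0.406, d = 0.585.
seq2–seq3: 15/32 differ, p = 0.469, d = 0.736.
The smallest distance is between seq1 and seq2.

seq1 and seq2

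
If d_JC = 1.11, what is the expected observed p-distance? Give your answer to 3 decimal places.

0.579

p = (3/4)(1 − e^(−4d/3)) = 0.75 × (1 − e^(-1.48)) = 0.75 × (1 − 0.227638) = 0.579272.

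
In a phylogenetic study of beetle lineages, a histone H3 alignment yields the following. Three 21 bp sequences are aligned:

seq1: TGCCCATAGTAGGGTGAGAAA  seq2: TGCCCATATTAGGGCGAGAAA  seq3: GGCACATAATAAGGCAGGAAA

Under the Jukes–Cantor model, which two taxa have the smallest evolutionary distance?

seq1 and seq2

seq1–seq2: 2/21 differ, p = 0.095, d = 0.102.
seq1–seq3: 7/21 differ, p = 0.333, d = 0.441.
seq2–seq3: 6/21 differ, p = 0.286, d = 0.360.
The smallest distance is between seq1 and seq2.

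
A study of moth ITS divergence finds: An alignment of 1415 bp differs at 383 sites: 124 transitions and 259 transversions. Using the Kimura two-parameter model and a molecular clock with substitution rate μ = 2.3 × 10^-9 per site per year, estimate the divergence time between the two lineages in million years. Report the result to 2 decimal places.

P = 124/1415 ≈ 0.087633 and Q = 259/1415 ≈ 0.183039.
Under the Kimura two-parameter model, d = −½ ln(1 − 2P − Q) − ¼ ln(1 − 2Q).
1 − 2P − Q = 0.641695, giving −½ ln(0.641695) = 0.221821.
1 − 2Q = 0.633922, giving −¼ ln(0.633922) = 0.113957.
d = 0.221821 + 0.113957 = 0.335778.
Under a molecular clock d = 2μt, so t = d/(2μ) = 0.335778 / (2 × 2.3 × 10^-9) = 73.00 million years.

73.00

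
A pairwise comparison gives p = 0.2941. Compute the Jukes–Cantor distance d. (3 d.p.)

d = −(3/4) ln(1 − 4p/3) = −0.75 ln(1 − 0.392133) = −0.75 ln(0.607867)
  = −0.75 × (-0.497799) = 0.373349 substitutions/site.

0.373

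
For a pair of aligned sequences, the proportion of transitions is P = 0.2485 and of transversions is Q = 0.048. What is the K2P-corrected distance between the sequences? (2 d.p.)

Under the Kimura two-parameter model, d = −½ ln(1 − 2P − Q) − ¼ ln(1 − 2Q).
1 − 2P − Q = 0.455, giving −½ ln(0.455) = 0.393729.
1 − 2Q = 0.904, giving −¼ ln(0.904) = 0.025231.
d = 0.393729 + 0.025231 = 0.418960.

0.42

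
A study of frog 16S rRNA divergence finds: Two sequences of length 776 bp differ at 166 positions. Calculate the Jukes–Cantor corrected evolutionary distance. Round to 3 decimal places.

0.252

p = 166/776 ≈ 0.213918.
d = −(3/4) ln(1 − 4p/3) = −0.75 ln(1 − 0.285224) = −0.75 ln(0.714776)
  = −0.75 × (-0.335786) = 0.251840 substitutions/site.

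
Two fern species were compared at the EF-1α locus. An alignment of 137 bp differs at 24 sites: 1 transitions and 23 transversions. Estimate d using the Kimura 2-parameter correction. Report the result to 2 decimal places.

0.20

P = 1/137 ≈ 0.007299 and Q = 23/137 ≈ 0.167883.
Under the Kimura two-parameter model, d = −½ ln(1 − 2P − Q) − ¼ ln(1 − 2Q).
1 − 2P − Q = 0.817519, giving −½ ln(0.817519) = 0.100741.
1 − 2Q = 0.664234, giving −¼ ln(0.664234) = 0.102280.
d = 0.100741 + 0.102280 = 0.203021.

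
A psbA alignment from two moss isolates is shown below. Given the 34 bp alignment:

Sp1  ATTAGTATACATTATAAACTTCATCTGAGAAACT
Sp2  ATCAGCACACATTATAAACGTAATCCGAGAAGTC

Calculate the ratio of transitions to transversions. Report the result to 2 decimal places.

Transitions are A↔G and C↔T; transversions are all other mismatches.
Transitions: 7. Transversions: 2.
R = 7/2 = 3.50.

3.50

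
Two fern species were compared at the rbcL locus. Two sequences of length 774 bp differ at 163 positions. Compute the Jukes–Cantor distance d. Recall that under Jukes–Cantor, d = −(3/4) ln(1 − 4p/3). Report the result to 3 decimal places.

p = 163/774 ≈ 0.210594.
d = −(3/4) ln(1 − 4p/3) = −0.75 ln(1 − 0.280792) = −0.75 ln(0.719208)
  = −0.75 × (-0.329605) = 0.247204 substitutions/site.

0.247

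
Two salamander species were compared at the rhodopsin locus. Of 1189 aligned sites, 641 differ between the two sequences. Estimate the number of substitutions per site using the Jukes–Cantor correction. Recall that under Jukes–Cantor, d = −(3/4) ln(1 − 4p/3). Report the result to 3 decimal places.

0.952

p = 641/1189 ≈ 0.539108.
d = −(3/4) ln(1 − 4p/3) = −0.75 ln(1 − 0.718811) = −0.75 ln(0.281189)
  = −0.75 × (-1.268728) = 0.951546 substitutions/site.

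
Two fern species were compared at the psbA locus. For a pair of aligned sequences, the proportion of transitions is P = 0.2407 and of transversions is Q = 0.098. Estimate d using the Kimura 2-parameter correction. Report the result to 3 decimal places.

0.488

Under the Kimura two-parameter model, d = −½ ln(1 − 2P − Q) − ¼ ln(1 − 2Q).
1 − 2P − Q = 0.4206, giving −½ ln(0.4206) = 0.433037.
1 − 2Q = 0.804, giving −¼ ln(0.804) = 0.054539.
d = 0.433037 + 0.054539 = 0.487576.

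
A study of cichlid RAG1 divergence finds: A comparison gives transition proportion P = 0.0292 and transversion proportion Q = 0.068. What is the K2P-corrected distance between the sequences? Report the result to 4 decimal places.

Under the Kimura two-parameter model, d = −½ ln(1 − 2P − Q) − ¼ ln(1 − 2Q).
1 − 2P − Q = 0.8736, giving −½ ln(0.8736) = 0.067566.
1 − 2Q = 0.864, giving −¼ ln(0.864) = 0.036546.
d = 0.067566 + 0.036546 = 0.104112.

0.1041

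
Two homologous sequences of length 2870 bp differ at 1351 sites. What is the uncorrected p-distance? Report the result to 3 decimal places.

p = 1351/2870 = 0.470731… ≈ 0.471 (to 3 d.p.).

0.471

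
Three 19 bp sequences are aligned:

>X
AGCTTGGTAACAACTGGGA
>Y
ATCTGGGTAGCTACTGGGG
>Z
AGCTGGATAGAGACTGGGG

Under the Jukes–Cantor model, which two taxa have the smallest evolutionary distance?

Y and Z

X–Y: 5/19 differ, p = 0.263, d = 0.324.
X–Z: 6/19 differ, p = 0.316, d = 0.410.
Y–Z: 4/19 differ, p = 0.211, d = 0.247.
The smallest distance is between Y and Z.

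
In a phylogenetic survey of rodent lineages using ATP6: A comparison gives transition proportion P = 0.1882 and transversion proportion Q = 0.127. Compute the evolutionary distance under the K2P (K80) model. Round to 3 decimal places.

Under the Kimura two-parameter model, d = −½ ln(1 − 2P − Q) − ¼ ln(1 − 2Q).
1 − 2P − Q = 0.4966, giving −½ ln(0.4966) = 0.349985.
1 − 2Q = 0.746, giving −¼ ln(0.746) = 0.073257.
d = 0.349985 + 0.073257 = 0.423242.

0.423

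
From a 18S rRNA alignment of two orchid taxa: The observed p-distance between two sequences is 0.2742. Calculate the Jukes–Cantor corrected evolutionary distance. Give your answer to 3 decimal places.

0.341

d = −(3/4) ln(1 − 4p/3) = −0.75 ln(1 − 0.3656) = −0.75 ln(0.6344)
  = −0.75 × (-0.455076) = 0.341307 substitutions/site.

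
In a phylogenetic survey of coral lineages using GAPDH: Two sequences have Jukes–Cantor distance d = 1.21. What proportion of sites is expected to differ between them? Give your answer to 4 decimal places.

0.6006

p = (3/4)(1 − e^(−4d/3)) = 0.75 × (1 − e^(-1.613333)) = 0.75 × (1 − 0.199222) = 0.600584.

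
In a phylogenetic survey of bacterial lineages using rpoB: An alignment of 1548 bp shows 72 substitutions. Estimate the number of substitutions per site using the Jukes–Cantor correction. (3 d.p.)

0.048

p = 72/1548 ≈ 0.046512.
d = −(3/4) ln(1 − 4p/3) = −0.75 ln(1 − 0.062016) = −0.75 ln(0.937984)
  = −0.75 × (-0.064022) = 0.048017 substitutions/site.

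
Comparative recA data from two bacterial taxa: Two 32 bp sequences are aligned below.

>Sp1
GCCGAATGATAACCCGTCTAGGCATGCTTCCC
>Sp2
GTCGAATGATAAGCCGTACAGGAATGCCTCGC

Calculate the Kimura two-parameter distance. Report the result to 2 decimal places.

Of 32 sites, 3 differences are transitions and 4 are transversions, so P = 3/32 = 0.09375 and Q = 4/32 = 0.125.
Under the Kimura two-parameter model, d = −½ ln(1 − 2P − Q) − ¼ ln(1 − 2Q).
1 − 2P − Q = 0.6875, giving −½ ln(0.6875) = 0.187347.
1 − 2Q = 0.75, giving −¼ ln(0.75) = 0.071921.
d = 0.187347 + 0.071921 = 0.259268.

0.26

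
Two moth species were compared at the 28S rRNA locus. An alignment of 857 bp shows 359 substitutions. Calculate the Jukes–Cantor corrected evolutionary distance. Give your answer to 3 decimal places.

0.613

p = 359/857 ≈ 0.418903.
d = −(3/4) ln(1 − 4p/3) = −0.75 ln(1 − 0.558537) = −0.75 ln(0.441463)
  = −0.75 × (-0.817661) = 0.613246 substitutions/site.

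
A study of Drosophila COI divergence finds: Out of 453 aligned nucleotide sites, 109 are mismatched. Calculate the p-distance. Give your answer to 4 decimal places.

0.2406

p = 109/453 = 0.240618… ≈ 0.2406 (to 4 d.p.).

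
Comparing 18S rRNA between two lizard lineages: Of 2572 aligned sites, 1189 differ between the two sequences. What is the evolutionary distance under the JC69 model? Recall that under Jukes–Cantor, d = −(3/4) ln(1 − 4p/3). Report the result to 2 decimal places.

0.72

p = 1189/2572 ≈ 0.462286.
d = −(3/4) ln(1 − 4p/3) = −0.75 ln(1 − 0.616381) = −0.75 ln(0.383619)
  = −0.75 × (-0.958105) = 0.718579 substitutions/site.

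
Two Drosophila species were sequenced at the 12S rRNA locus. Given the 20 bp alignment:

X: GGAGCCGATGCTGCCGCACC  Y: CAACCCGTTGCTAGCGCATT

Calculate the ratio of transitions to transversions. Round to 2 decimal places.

Transitions are A↔G and C↔T; transversions are all other mismatches.
Transitions: 4. Transversions: 4.
R = 4/4 = 1.00.

1.00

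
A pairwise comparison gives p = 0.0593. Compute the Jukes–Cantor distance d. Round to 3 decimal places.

d = −(3/4) ln(1 − 4p/3) = −0.75 ln(1 − 0.079067) = −0.75 ln(0.920933)
  = −0.75 × (-0.082368) = 0.061776 substitutions/site.

0.062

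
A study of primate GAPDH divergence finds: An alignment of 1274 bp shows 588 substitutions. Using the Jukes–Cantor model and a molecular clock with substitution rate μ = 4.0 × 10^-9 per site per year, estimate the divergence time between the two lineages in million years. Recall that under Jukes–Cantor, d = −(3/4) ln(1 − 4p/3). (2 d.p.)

89.58

p = 588/1274 ≈ 0.461538.
d = −(3/4) ln(1 − 4p/3) = −0.75 ln(1 − 0.615384) = −0.75 ln(0.384616)
  = −0.75 × (-0.955510) = 0.716633 substitutions/site.
Under a molecular clock d = 2μt, so t = d/(2μ) = 0.716633 / (2 × 4.0 × 10^-9) = 89.58 million years.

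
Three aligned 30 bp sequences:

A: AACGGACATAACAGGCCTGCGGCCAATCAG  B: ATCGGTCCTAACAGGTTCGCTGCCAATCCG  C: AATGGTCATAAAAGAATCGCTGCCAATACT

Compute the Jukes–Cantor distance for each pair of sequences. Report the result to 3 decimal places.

d(A,B) = 0.330, d(A,C) = 0.503, d(B,C) = 0.330

A–B: 8/30 sites differ → p ≈ 0.266667, d = −0.75 ln(1 − 0.355556) = 0.329526 ≈ 0.330.
A–C: 11/30 sites differ → p ≈ 0.366667, d = −0.75 ln(1 − 0.488889) = 0.503376 ≈ 0.503.
B–C: 8/30 sites differ → p ≈ 0.266667, d = −0.75 ln(1 − 0.355556) = 0.329526 ≈ 0.330.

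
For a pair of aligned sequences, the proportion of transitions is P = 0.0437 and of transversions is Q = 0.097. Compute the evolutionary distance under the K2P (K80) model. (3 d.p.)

Under the Kimura two-parameter model, d = −½ ln(1 − 2P − Q) − ¼ ln(1 − 2Q).
1 − 2P − Q = 0.8156, giving −½ ln(0.8156) = 0.101916.
1 − 2Q = 0.806, giving −¼ ln(0.806) = 0.053918.
d = 0.101916 + 0.053918 = 0.155834.

0.156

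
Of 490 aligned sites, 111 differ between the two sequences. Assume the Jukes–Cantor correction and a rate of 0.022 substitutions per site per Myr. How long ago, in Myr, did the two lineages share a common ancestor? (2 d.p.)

p = 111/490 ≈ 0.226531.
d = −(3/4) ln(1 − 4p/3) = −0.75 ln(1 − 0.302041) = −0.75 ln(0.697959)
  = −0.75 × (-0.359595) = 0.269696 substitutions/site.
Under a molecular clock d = 2μt, so t = d/(2μ) = 0.269696 / (2 × 0.022) = 6.13 Myr.

6.13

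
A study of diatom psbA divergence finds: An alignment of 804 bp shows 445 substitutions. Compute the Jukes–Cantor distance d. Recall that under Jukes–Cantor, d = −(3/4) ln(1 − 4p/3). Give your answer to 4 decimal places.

p = 445/804 ≈ 0.553483.
d = −(3/4) ln(1 − 4p/3) = −0.75 ln(1 − 0.737977) = −0.75 ln(0.262023)
  = −0.75 × (-1.339323) = 1.004492 substitutions/site.

1.0045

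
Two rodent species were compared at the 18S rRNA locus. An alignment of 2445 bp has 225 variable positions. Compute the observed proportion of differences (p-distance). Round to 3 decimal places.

p = 225/2445 = 0.092024… ≈ 0.092 (to 3 d.p.).

0.092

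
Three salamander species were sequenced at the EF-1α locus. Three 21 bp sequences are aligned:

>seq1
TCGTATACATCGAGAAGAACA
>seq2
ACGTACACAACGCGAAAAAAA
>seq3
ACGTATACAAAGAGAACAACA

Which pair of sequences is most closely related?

seq1 and seq3

seq1–seq2: 6/21 differ, p = 0.286, d = 0.360.
seq1–seq3: 4/21 differ, p = 0.190, d = 0.220.
seq2–seq3: 5/21 differ, p = 0.238, d = 0.286.
The smallest distance is between seq1 and seq3.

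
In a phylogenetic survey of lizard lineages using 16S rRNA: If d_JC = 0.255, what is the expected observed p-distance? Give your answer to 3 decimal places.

p = (3/4)(1 − e^(−4d/3)) = 0.75 × (1 − e^(-0.34)) = 0.75 × (1 − 0.711770) = 0.216173.

0.216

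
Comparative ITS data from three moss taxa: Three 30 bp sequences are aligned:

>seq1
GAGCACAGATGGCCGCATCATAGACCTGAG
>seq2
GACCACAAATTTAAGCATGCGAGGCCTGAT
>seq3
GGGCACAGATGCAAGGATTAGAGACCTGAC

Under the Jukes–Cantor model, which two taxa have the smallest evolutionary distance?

seq1–seq2: 11/30 differ, p = 0.367, d = 0.503.
seq1–seq3: 8/30 differ, p = 0.267, d = 0.330.
seq2–seq3: 10/30 differ, p = 0.333, d = 0.441.
The smallest distance is between seq1 and seq3.

seq1 and seq3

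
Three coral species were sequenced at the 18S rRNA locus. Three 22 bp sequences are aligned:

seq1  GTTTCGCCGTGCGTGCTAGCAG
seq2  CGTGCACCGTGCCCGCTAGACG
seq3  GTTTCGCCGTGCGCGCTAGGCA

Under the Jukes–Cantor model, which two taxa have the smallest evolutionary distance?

seq1 and seq3

seq1–seq2: 8/22 differ, p = 0.364, d = 0.497.
seq1–seq3: 4/22 differ, p = 0.182, d = 0.208.
seq2–seq3: 7/22 differ, p = 0.318, d = 0.414.
The smallest distance is between seq1 and seq3.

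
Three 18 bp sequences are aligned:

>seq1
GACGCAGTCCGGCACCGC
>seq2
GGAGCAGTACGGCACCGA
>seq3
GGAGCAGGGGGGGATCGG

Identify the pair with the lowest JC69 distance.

seq1 and seq2

seq1–seq2: 4/18 differ, p = 0.222, d = 0.264.
seq1–seq3: 8/18 differ, p = 0.444, d = 0.673.
seq2–seq3: 6/18 differ, p = 0.333, d = 0.441.
The smallest distance is between seq1 and seq2.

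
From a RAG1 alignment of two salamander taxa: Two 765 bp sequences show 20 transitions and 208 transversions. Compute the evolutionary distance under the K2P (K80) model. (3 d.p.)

0.392

P = 20/765 ≈ 0.026144 and Q = 208/765 ≈ 0.271895.
Under the Kimura two-parameter model, d = −½ ln(1 − 2P − Q) − ¼ ln(1 − 2Q).
1 − 2P − Q = 0.675817, giving −½ ln(0.675817) = 0.195916.
1 − 2Q = 0.45621, giving −¼ ln(0.45621) = 0.196201.
d = 0.195916 + 0.196201 = 0.392117.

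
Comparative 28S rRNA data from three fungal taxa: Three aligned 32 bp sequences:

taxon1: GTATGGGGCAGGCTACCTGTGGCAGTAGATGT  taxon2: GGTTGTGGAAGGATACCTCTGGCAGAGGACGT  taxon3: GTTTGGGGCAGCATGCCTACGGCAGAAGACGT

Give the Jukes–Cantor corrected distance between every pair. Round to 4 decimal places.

taxon1–taxon2: 9/32 sites differ → p = 0.28125, d = −0.75 ln(1 − 0.375) = 0.352503 ≈ 0.3525.
taxon1–taxon3: 8/32 sites differ → p = 0.25, d = −0.75 ln(1 − 0.333333) = 0.304098 ≈ 0.3041.
taxon2–taxon3: 8/32 sites differ → p = 0.25, d = −0.75 ln(1 − 0.333333) = 0.304098 ≈ 0.3041.

d(taxon1,taxon2) = 0.3525, d(taxon1,taxon3) = 0.3041, d(taxon2,taxon3) = 0.3041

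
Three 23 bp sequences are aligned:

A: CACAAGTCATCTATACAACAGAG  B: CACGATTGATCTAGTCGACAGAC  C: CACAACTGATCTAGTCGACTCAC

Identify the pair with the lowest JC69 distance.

B and C

A–B: 7/23 differ, p = 0.304, d = 0.390.
A–C: 8/23 differ, p = 0.348, d = 0.467.
B–C: 4/23 differ, p = 0.174, d = 0.198.
The smallest distance is between B and C.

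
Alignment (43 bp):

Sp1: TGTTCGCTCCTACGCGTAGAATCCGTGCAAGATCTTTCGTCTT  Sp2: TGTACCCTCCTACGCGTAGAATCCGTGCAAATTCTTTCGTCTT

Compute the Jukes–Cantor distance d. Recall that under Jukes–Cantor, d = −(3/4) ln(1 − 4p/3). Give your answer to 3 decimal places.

The sequences differ at 4 of 43 sites (4, 6, 31, 32), so p = 4/43 ≈ 0.093023.
d = −(3/4) ln(1 − 4p/3) = −0.75 ln(1 − 0.124031) = −0.75 ln(0.875969)
  = −0.75 × (-0.132425) = 0.099319 substitutions/site.

0.099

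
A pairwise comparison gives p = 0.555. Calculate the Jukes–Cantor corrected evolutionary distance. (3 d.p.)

1.010

d = −(3/4) ln(1 − 4p/3) = −0.75 ln(1 − 0.74) = −0.75 ln(0.26)
  = −0.75 × (-1.347074) = 1.010306 substitutions/site.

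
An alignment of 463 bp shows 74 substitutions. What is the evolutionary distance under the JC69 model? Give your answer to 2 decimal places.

0.18

p = 74/463 ≈ 0.159827.
d = −(3/4) ln(1 − 4p/3) = −0.75 ln(1 − 0.213103) = −0.75 ln(0.786897)
  = −0.75 × (-0.239658) = 0.179744 substitutions/site.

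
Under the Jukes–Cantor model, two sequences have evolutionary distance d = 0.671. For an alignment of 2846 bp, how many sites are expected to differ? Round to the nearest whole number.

1262

Invert JC69: p = (3/4)(1 − e^(−4d/3)) = 0.75 × (1 − e^(-0.894667)) = 0.75 × (1 − 0.408744) = 0.443442.
Expected differing sites = pL ≈ 0.443442 × 2846 = 1262.035932 ≈ 1262.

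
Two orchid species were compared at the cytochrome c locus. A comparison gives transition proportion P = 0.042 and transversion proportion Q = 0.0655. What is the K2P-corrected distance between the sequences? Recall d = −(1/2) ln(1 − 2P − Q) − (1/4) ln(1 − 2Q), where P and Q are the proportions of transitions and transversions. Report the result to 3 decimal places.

Under the Kimura two-parameter model, d = −½ ln(1 − 2P − Q) − ¼ ln(1 − 2Q).
1 − 2P − Q = 0.8505, giving −½ ln(0.8505) = 0.080965.
1 − 2Q = 0.869, giving −¼ ln(0.869) = 0.035103.
d = 0.080965 + 0.035103 = 0.116068.

0.116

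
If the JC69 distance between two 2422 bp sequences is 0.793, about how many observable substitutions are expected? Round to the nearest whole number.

Invert JC69: p = (3/4)(1 − e^(−4d/3)) = 0.75 × (1 − e^(-1.057333)) = 0.75 × (1 − 0.347381) = 0.489464.
Expected differing sites = pL ≈ 0.489464 × 2422 = 1185.481808 ≈ 1185.

1185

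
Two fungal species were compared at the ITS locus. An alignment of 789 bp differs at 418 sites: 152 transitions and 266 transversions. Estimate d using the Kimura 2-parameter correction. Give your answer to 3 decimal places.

0.921

P = 152/789 ≈ 0.192649 and Q = 266/789 ≈ 0.337136.
Under the Kimura two-parameter model, d = −½ ln(1 − 2P − Q) − ¼ ln(1 − 2Q).
1 − 2P − Q = 0.277566, giving −½ ln(0.277566) = 0.640848.
1 − 2Q = 0.325728, giving −¼ ln(0.325728) = 0.280423.
d = 0.640848 + 0.280423 = 0.921271.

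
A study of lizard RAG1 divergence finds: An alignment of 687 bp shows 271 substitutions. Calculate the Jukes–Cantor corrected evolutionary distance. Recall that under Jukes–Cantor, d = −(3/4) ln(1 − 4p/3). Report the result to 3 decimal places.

0.560

p = 271/687 ≈ 0.394469.
d = −(3/4) ln(1 − 4p/3) = −0.75 ln(1 − 0.525959) = −0.75 ln(0.474041)
  = −0.75 × (-0.746461) = 0.559846 substitutions/site.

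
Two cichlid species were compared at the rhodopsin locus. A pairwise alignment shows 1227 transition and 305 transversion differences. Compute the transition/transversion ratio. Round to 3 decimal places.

4.023

R = 1227/305 = 4.022950… ≈ 4.023 (to 3 d.p.).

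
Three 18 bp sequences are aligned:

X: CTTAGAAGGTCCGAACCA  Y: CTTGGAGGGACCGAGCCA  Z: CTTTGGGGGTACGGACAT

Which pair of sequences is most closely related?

X–Y: 4/18 differ, p = 0.222, d = 0.264.
X–Z: 7/18 differ, p = 0.389, d = 0.548.
Y–Z: 8/18 differ, p = 0.444, d = 0.673.
The smallest distance is between X and Y.

X and Y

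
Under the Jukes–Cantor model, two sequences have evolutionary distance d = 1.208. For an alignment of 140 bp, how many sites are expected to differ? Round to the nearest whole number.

Invert JC69: p = (3/4)(1 − e^(−4d/3)) = 0.75 × (1 − e^(-1.610667)) = 0.75 × (1 − 0.199754) = 0.600185.
Expected differing sites = pL ≈ 0.600185 × 140 = 84.0259 ≈ 84.

84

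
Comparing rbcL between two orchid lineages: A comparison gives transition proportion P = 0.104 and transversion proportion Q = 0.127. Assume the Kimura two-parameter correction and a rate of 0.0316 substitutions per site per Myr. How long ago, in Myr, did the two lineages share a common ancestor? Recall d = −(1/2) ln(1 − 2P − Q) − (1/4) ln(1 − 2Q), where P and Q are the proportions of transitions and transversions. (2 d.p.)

4.39

Under the Kimura two-parameter model, d = −½ ln(1 − 2P − Q) − ¼ ln(1 − 2Q).
1 − 2P − Q = 0.665, giving −½ ln(0.665) = 0.203984.
1 − 2Q = 0.746, giving −¼ ln(0.746) = 0.073257.
d = 0.203984 + 0.073257 = 0.277241.
Under a molecular clock d = 2μt, so t = d/(2μ) = 0.277241 / (2 × 0.0316) = 4.39 Myr.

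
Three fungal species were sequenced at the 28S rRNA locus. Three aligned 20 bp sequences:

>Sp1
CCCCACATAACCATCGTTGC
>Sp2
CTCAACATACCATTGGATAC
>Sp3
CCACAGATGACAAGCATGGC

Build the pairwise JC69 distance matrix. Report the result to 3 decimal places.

Sp1–Sp2: 8/20 sites differ → p = 0.4, d = −0.75 ln(1 − 0.533333) = 0.571605 ≈ 0.572.
Sp1–Sp3: 7/20 sites differ → p = 0.35, d = −0.75 ln(1 − 0.466667) = 0.471457 ≈ 0.471.
Sp2–Sp3: 13/20 sites differ → p = 0.65, d = −0.75 ln(1 − 0.866667) = 1.511179 ≈ 1.511.

d(Sp1,Sp2) = 0.572, d(Sp1,Sp3) = 0.471, d(Sp2,Sp3) = 1.511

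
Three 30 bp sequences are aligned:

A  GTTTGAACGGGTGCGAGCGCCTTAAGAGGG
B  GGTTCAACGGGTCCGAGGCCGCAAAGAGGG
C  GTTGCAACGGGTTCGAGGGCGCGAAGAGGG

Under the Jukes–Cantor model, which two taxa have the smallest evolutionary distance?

A–B: 8/30 differ, p = 0.267, d = 0.330.
A–C: 7/30 differ, p = 0.233, d = 0.280.
B–C: 5/30 differ, p = 0.167, d = 0.188.
The smallest distance is between B and C.

B and C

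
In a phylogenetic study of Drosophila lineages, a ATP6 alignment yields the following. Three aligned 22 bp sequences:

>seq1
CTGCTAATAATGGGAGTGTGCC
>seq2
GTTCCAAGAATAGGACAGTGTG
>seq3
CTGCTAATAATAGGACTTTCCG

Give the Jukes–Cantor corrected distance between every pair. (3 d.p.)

d(seq1,seq2) = 0.591, d(seq1,seq3) = 0.271, d(seq2,seq3) = 0.497

seq1–seq2: 9/22 sites differ → p ≈ 0.409091, d = −0.75 ln(1 − 0.545455) = 0.591344 ≈ 0.591.
seq1–seq3: 5/22 sites differ → p ≈ 0.227273, d = −0.75 ln(1 − 0.303031) = 0.270761 ≈ 0.271.
seq2–seq3: 8/22 sites differ → p ≈ 0.363636, d = −0.75 ln(1 − 0.484848) = 0.497470 ≈ 0.497.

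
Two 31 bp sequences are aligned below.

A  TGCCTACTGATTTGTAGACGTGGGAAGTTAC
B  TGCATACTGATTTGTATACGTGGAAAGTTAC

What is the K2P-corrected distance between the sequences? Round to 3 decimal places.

Of 31 sites, 1 differences are transitions and 2 are transversions, so P = 1/31 ≈ 0.032258 and Q = 2/31 ≈ 0.064516.
Under the Kimura two-parameter model, d = −½ ln(1 − 2P − Q) − ¼ ln(1 − 2Q).
1 − 2P − Q = 0.870968, giving −½ ln(0.870968) = 0.069075.
1 − 2Q = 0.870968, giving −¼ ln(0.870968) = 0.034538.
d = 0.069075 + 0.034538 = 0.103613.

0.104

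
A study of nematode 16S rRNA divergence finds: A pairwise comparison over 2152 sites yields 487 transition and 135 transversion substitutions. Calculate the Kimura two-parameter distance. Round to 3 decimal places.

P = 487/2152 ≈ 0.226301 and Q = 135/2152 ≈ 0.062732.
Under the Kimura two-parameter model, d = −½ ln(1 − 2P − Q) − ¼ ln(1 − 2Q).
1 − 2P − Q = 0.484666, giving −½ ln(0.484666) = 0.362148.
1 − 2Q = 0.874536, giving −¼ ln(0.874536) = 0.033515.
d = 0.362148 + 0.033515 = 0.395663.

0.396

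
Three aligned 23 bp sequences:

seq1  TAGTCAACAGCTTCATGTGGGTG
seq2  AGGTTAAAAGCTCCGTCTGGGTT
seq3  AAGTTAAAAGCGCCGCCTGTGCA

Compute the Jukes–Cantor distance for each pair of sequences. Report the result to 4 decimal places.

seq1–seq2: 8/23 sites differ → p ≈ 0.347826, d = −0.75 ln(1 − 0.463768) = 0.467391 ≈ 0.4674.
seq1–seq3: 11/23 sites differ → p ≈ 0.478261, d = −0.75 ln(1 − 0.637681) = 0.761423 ≈ 0.7614.
seq2–seq3: 6/23 sites differ → p ≈ 0.26087, d = −0.75 ln(1 − 0.347827) = 0.320584 ≈ 0.3206.

d(seq1,seq2) = 0.4674, d(seq1,seq3) = 0.7614, d(seq2,seq3) = 0.3206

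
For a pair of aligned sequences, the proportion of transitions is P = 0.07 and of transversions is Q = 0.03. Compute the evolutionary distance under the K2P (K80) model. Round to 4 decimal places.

Under the Kimura two-parameter model, d = −½ ln(1 − 2P − Q) − ¼ ln(1 − 2Q).
1 − 2P − Q = 0.83, giving −½ ln(0.83) = 0.093165.
1 − 2Q = 0.94, giving −¼ ln(0.94) = 0.015469.
d = 0.093165 + 0.015469 = 0.108634.

0.1086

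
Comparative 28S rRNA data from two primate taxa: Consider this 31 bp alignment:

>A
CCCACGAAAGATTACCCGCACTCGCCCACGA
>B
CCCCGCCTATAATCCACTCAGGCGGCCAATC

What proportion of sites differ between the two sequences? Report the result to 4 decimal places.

0.5161

The sequences differ at 16 of 31 positions.
p = 16/31 = 0.516129… ≈ 0.5161 (to 4 d.p.).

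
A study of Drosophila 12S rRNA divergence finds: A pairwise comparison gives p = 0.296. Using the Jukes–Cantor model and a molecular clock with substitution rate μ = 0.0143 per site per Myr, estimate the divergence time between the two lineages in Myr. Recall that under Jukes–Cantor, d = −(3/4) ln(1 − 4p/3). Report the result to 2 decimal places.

d = −(3/4) ln(1 − 4p/3) = −0.75 ln(1 − 0.394667) = −0.75 ln(0.605333)
  = −0.75 × (-0.501977) = 0.376483 substitutions/site.
Under a molecular clock d = 2μt, so t = d/(2μ) = 0.376483 / (2 × 0.0143) = 13.16 Myr.

13.16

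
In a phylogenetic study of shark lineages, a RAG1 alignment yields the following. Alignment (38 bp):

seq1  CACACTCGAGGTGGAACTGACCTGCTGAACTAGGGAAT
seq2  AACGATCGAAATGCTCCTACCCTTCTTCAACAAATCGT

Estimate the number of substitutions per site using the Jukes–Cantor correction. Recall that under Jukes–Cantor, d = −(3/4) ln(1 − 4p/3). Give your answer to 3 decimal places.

0.907

The sequences differ at 20 of 38 sites, so p = 20/38 ≈ 0.526316.
d = −(3/4) ln(1 − 4p/3) = −0.75 ln(1 − 0.701755) = −0.75 ln(0.298245)
  = −0.75 × (-1.209840) = 0.907380 substitutions/site.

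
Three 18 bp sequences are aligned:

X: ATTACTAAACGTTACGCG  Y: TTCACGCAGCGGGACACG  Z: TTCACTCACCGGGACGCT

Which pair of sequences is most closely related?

X–Y: 8/18 differ, p = 0.444, d = 0.673.
X–Z: 7/18 differ, p = 0.389, d = 0.548.
Y–Z: 4/18 differ, p = 0.222, d = 0.264.
The smallest distance is between Y and Z.

Y and Z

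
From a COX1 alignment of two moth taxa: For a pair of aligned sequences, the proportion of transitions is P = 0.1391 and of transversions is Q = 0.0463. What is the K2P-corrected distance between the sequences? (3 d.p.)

0.220

Under the Kimura two-parameter model, d = −½ ln(1 − 2P − Q) − ¼ ln(1 − 2Q).
1 − 2P − Q = 0.6755, giving −½ ln(0.6755) = 0.196151.
1 − 2Q = 0.9074, giving −¼ ln(0.9074) = 0.024293.
d = 0.196151 + 0.024293 = 0.220444.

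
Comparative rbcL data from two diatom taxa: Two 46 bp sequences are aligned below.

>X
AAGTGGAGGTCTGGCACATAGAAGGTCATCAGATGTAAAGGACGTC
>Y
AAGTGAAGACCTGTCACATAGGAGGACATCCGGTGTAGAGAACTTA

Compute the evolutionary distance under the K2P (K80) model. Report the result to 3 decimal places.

0.328

Of 46 sites, 7 differences are transitions and 5 are transversions, so P = 7/46 ≈ 0.152174 and Q = 5/46 ≈ 0.108696.
Under the Kimura two-parameter model, d = −½ ln(1 − 2P − Q) − ¼ ln(1 − 2Q).
1 − 2P − Q = 0.586956, giving −½ ln(0.586956) = 0.266403.
1 − 2Q = 0.782608, giving −¼ ln(0.782608) = 0.061281.
d = 0.266403 + 0.061281 = 0.327684.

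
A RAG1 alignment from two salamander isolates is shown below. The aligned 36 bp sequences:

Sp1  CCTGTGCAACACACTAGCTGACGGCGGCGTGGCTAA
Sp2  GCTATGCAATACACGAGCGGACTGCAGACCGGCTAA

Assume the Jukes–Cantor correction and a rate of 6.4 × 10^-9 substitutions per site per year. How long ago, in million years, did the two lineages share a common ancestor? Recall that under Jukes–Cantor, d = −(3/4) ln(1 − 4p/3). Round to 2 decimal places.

27.11

The sequences differ at 10 of 36 sites (1, 4, 10, 15, 19, 23, 26, 28, 29, 30), so p = 10/36 ≈ 0.277778.
d = −(3/4) ln(1 − 4p/3) = −0.75 ln(1 − 0.370371) = −0.75 ln(0.629629)
  = −0.75 × (-0.462625) = 0.346969 substitutions/site.
Under a molecular clock d = 2μt, so t = d/(2μ) = 0.346969 / (2 × 6.4 × 10^-9) = 27.11 million years.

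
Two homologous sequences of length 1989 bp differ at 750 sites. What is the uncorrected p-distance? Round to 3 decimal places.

p = 750/1989 = 0.377073… ≈ 0.377 (to 3 d.p.).

0.377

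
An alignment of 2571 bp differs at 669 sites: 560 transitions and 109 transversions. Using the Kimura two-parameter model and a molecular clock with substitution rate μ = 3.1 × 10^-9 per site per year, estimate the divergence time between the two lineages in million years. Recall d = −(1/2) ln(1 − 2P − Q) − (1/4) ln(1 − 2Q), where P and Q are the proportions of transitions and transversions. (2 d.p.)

56.00

P = 560/2571 ≈ 0.217814 and Q = 109/2571 ≈ 0.042396.
Under the Kimura two-parameter model, d = −½ ln(1 − 2P − Q) − ¼ ln(1 − 2Q).
1 − 2P − Q = 0.521976, giving −½ ln(0.521976) = 0.325067.
1 − 2Q = 0.915208, giving −¼ ln(0.915208) = 0.022151.
d = 0.325067 + 0.022151 = 0.347218.
Under a molecular clock d = 2μt, so t = d/(2μ) = 0.347218 / (2 × 3.1 × 10^-9) = 56.00 million years.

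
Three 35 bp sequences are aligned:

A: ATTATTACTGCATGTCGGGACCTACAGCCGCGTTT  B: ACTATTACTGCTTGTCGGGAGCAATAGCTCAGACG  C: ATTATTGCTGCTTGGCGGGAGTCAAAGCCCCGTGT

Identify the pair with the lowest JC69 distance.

A–B: 11/35 differ, p = 0.314, d = 0.407.
A–C: 9/35 differ, p = 0.257, d = 0.315.
B–C: 11/35 differ, p = 0.314, d = 0.407.
The smallest distance is between A and C.

A and C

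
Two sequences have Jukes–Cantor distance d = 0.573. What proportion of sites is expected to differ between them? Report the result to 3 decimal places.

0.401

p = (3/4)(1 − e^(−4d/3)) = 0.75 × (1 − e^(-0.764)) = 0.75 × (1 − 0.465799) = 0.400651.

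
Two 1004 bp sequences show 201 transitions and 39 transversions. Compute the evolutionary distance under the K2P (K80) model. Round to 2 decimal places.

P = 201/1004 ≈ 0.200199 and Q = 39/1004 ≈ 0.038845.
Under the Kimura two-parameter model, d = −½ ln(1 − 2P − Q) − ¼ ln(1 − 2Q).
1 − 2P − Q = 0.560757, giving −½ ln(0.560757) = 0.289234.
1 − 2Q = 0.92231, giving −¼ ln(0.92231) = 0.020218.
d = 0.289234 + 0.020218 = 0.309452.

0.31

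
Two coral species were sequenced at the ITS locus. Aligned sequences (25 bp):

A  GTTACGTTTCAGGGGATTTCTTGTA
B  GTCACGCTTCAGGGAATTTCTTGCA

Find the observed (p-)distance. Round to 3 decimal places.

0.160

The sequences differ at 4 of 25 positions (sites 3, 7, 15, 24).
p = 4/25 = 0.160.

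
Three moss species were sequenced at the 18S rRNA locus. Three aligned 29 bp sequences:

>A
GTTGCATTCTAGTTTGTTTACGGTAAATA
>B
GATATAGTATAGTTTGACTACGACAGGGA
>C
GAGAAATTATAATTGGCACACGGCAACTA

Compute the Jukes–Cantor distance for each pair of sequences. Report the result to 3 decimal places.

d(A,B) = 0.602, d(A,C) = 0.602, d(B,C) = 0.602

A–B: 12/29 sites differ → p ≈ 0.413793, d = −0.75 ln(1 − 0.551724) = 0.601760 ≈ 0.602.
A–C: 12/29 sites differ → p ≈ 0.413793, d = −0.75 ln(1 − 0.551724) = 0.601760 ≈ 0.602.
B–C: 12/29 sites differ → p ≈ 0.413793, d = −0.75 ln(1 − 0.551724) = 0.601760 ≈ 0.602.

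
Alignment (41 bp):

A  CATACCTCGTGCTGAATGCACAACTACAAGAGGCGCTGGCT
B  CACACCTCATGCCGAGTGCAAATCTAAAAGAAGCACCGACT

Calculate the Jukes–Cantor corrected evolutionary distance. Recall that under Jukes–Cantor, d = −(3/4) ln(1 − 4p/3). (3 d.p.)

0.332

The sequences differ at 11 of 41 sites, so p = 11/41 ≈ 0.268293.
d = −(3/4) ln(1 − 4p/3) = −0.75 ln(1 − 0.357724) = −0.75 ln(0.642276)
  = −0.75 × (-0.442737) = 0.332053 substitutions/site.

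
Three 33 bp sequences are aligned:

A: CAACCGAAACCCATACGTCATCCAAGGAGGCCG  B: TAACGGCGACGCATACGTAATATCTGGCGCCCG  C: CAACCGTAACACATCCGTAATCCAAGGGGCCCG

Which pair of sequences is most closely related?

A and C

A–B: 12/33 differ, p = 0.364, d = 0.497.
A–C: 6/33 differ, p = 0.182, d = 0.208.
B–C: 11/33 differ, p = 0.333, d = 0.441.
The smallest distance is between A and C.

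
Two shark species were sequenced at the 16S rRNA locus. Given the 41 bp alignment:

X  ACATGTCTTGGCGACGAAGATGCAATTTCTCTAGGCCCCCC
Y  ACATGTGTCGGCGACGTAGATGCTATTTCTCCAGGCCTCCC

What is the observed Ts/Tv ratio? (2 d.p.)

Transitions are A↔G and C↔T; transversions are all other mismatches.
Transitions: 3. Transversions: 3.
R = 3/3 = 1.00.

1.00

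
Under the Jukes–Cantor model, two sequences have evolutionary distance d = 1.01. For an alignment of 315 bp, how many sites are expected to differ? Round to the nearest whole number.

175

Invert JC69: p = (3/4)(1 − e^(−4d/3)) = 0.75 × (1 − e^(-1.346667)) = 0.75 × (1 − 0.260106) = 0.554921.
Expected differing sites = pL ≈ 0.554921 × 315 = 174.800115 ≈ 175.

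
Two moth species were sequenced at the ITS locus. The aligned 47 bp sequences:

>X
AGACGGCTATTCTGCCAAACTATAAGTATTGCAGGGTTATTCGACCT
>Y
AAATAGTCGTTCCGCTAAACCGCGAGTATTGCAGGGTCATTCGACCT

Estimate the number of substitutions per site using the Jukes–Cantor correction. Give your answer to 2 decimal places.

0.35

The sequences differ at 13 of 47 sites, so p = 13/47 ≈ 0.276596.
d = −(3/4) ln(1 − 4p/3) = −0.75 ln(1 − 0.368795) = −0.75 ln(0.631205)
  = −0.75 × (-0.460125) = 0.345094 substitutions/site.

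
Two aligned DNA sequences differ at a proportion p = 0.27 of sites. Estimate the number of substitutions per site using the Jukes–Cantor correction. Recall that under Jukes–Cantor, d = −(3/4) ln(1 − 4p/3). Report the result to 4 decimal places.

d = −(3/4) ln(1 − 4p/3) = −0.75 ln(1 − 0.36) = −0.75 ln(0.64)
  = −0.75 × (-0.446287) = 0.334715 substitutions/site.

0.3347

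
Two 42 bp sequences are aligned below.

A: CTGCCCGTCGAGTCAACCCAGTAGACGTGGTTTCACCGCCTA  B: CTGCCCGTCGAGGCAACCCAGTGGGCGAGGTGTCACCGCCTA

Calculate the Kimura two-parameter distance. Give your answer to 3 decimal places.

Of 42 sites, 2 differences are transitions and 3 are transversions, so P = 2/42 ≈ 0.047619 and Q = 3/42 ≈ 0.071429.
Under the Kimura two-parameter model, d = −½ ln(1 − 2P − Q) − ¼ ln(1 − 2Q).
1 − 2P − Q = 0.833333, giving −½ ln(0.833333) = 0.091161.
1 − 2Q = 0.857142, giving −¼ ln(0.857142) = 0.038538.
d = 0.091161 + 0.038538 = 0.129699.

0.130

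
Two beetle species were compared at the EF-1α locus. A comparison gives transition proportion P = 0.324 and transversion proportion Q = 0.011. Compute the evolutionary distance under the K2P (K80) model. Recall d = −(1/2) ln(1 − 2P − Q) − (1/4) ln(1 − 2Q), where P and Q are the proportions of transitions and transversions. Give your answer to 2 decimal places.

0.54

Under the Kimura two-parameter model, d = −½ ln(1 − 2P − Q) − ¼ ln(1 − 2Q).
1 − 2P − Q = 0.341, giving −½ ln(0.341) = 0.537936.
1 − 2Q = 0.978, giving −¼ ln(0.978) = 0.005561.
d = 0.537936 + 0.005561 = 0.543497.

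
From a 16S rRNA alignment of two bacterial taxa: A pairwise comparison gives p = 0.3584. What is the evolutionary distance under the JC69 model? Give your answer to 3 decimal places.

0.487

d = −(3/4) ln(1 − 4p/3) = −0.75 ln(1 − 0.477867) = −0.75 ln(0.522133)
  = −0.75 × (-0.649833) = 0.487375 substitutions/site.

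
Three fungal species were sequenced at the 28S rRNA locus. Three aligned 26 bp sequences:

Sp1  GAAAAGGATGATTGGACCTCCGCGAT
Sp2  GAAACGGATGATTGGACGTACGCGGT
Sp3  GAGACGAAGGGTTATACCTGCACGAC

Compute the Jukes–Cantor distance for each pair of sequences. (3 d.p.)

Sp1–Sp2: 4/26 sites differ → p ≈ 0.153846, d = −0.75 ln(1 − 0.205128) = 0.172181 ≈ 0.172.
Sp1–Sp3: 10/26 sites differ → p ≈ 0.384615, d = −0.75 ln(1 − 0.51282) = 0.539341 ≈ 0.539.
Sp2–Sp3: 11/26 sites differ → p ≈ 0.423077, d = −0.75 ln(1 − 0.564103) = 0.622762 ≈ 0.623.

d(Sp1,Sp2) = 0.172, d(Sp1,Sp3) = 0.539, d(Sp2,Sp3) = 0.623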